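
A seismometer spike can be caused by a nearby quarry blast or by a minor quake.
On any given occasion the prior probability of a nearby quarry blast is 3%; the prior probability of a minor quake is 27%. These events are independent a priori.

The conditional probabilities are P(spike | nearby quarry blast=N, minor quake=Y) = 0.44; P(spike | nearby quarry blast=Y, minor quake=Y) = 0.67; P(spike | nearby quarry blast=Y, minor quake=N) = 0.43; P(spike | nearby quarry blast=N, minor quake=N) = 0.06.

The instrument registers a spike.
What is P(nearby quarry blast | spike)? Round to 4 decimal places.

P(nearby quarry blast | spike) ≈ 0.0860

For the numerator, keep only nearby quarry blast=true terms: 0.009417 + 0.005427 = 0.014844
The normalizing constant is 0.06·0.97·0.73 + 0.44·0.97·0.27 + 0.43·0.03·0.73 + 0.67·0.03·0.27 = 0.172566
Posterior = 0.014844 / 0.172566 ≈ 0.0860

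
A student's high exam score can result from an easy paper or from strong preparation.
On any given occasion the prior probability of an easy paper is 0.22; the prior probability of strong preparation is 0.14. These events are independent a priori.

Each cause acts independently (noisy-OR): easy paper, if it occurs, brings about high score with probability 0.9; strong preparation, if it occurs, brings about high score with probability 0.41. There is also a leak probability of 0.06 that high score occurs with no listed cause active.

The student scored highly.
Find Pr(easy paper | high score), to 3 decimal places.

Pr(easy paper | high score) ≈ 0.693

Under noisy-OR, P(high score | causes) = 1 − (1−0.06)·∏(1−qᵢ) over the active causes.
Sum P(high score|·) weighted by the priors over the 4 (easy paper, strong preparation) configurations:
  P(high score) = 0.06*0.78*0.86 + 0.4454*0.78*0.14 + 0.906*0.22*0.86 + 0.94454*0.22*0.14
        = 0.040248 + 0.048638 + 0.171415 + 0.029092 = 0.289393
Keeping only the easy paper-present terms gives 0.200507, so
  P(easy paper | high score) = 0.200507 / 0.289393 ≈ 0.693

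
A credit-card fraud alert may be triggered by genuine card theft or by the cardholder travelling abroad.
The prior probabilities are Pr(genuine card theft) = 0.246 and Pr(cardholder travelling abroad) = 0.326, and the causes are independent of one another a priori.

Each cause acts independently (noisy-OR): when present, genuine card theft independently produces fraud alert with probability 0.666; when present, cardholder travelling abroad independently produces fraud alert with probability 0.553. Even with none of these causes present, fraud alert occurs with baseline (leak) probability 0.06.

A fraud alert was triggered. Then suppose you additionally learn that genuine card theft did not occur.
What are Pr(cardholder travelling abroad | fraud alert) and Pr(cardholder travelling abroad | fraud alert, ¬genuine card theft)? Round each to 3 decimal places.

Pr(cardholder travelling abroad | fraud alert) ≈ 0.594; Pr(cardholder travelling abroad | fraud alert, ¬genuine card theft) ≈ 0.824

Under noisy-OR, P(fraud alert | causes) = 1 − (1−0.06)·∏(1−qᵢ) over the active causes.
For the numerator, keep only cardholder travelling abroad=true terms: 0.142522 + 0.068941 = 0.211463
Normalizer over all consistent configurations: 0.06·0.754·0.674 + 0.57982·0.754·0.326 + 0.68604·0.246·0.674 + 0.85966·0.246·0.326 = 0.355703
P(cardholder travelling abroad | fraud alert) = 0.211463/0.355703 ≈ 0.594

With the extra evidence:
P(fraud alert | ¬genuine card theft) = 0.06×0.674 + 0.57982×0.326 = 0.040440 + 0.189021 = 0.229461
The cardholder travelling abroad-present share is 0.57982×0.326 = 0.189021.
Hence the posterior is 0.189021/0.229461 ≈ 0.824.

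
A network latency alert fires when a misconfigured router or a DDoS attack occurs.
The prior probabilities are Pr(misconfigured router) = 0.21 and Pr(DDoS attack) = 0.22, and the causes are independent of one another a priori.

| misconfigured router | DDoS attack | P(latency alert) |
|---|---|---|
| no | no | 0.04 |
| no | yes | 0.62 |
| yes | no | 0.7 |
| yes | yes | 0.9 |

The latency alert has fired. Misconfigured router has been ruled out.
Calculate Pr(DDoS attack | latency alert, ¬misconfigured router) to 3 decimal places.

Sum P(latency alert|·) weighted by the priors over both values of DDoS attack:
  P(latency alert | ¬misconfigured router) = 0.04*0.78 + 0.62*0.22
        = 0.031200 + 0.136400 = 0.167600
Configurations with DDoS attack contribute 0.136400, so
  P(DDoS attack | latency alert, ¬misconfigured router) = 0.136400 / 0.167600 ≈ 0.814

Pr(DDoS attack | latency alert, ¬misconfigured router) ≈ 0.814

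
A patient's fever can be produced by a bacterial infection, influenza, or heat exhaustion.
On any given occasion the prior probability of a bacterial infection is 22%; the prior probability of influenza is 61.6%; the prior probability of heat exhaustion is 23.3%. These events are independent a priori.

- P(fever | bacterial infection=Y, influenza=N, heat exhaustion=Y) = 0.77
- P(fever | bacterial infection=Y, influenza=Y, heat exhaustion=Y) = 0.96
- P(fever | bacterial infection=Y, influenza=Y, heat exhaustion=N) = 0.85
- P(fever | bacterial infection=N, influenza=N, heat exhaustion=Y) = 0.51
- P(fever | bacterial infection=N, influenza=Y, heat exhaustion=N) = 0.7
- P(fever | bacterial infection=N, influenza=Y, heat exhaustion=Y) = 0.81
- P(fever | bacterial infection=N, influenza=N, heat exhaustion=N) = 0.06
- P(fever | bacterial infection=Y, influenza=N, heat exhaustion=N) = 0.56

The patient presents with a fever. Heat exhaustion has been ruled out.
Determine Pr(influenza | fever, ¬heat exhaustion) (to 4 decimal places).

Pr(influenza | fever, ¬heat exhaustion) ≈ 0.8737

By total probability over the 4 (bacterial infection, influenza) configurations:
  P(fever | ¬heat exhaustion) = 0.06·0.78·0.384 + 0.7·0.78·0.616 + 0.56·0.22·0.384 + 0.85·0.22·0.616
        = 0.017971 + 0.336336 + 0.047309 + 0.115192 = 0.516808
The terms with influenza present sum to 0.451528, so
  P(influenza | fever, ¬heat exhaustion) = 0.451528 / 0.516808 ≈ 0.8737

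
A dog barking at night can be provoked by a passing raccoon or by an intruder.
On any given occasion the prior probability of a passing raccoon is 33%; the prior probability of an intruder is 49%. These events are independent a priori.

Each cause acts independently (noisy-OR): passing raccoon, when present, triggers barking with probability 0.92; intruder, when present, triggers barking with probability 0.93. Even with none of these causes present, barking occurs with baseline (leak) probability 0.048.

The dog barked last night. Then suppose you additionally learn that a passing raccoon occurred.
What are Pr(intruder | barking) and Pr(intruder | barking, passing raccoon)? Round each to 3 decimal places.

Pr(intruder | barking) ≈ 0.731; Pr(intruder | barking, passing raccoon) ≈ 0.508

Under noisy-OR, P(barking | causes) = 1 − (1−0.048)·∏(1−qᵢ) over the active causes.
P(barking) = 0.048·0.67·0.51 + 0.93336·0.67·0.49 + 0.92384·0.33·0.51 + 0.994669·0.33·0.49 = 0.016402 + 0.306422 + 0.155482 + 0.160838 = 0.639144
Of this, 0.467260 comes from 0.306422 + 0.160838 (the intruder=true cases).
P(intruder | barking) = 0.467260 / 0.639144 ≈ 0.731

Now condition on the additional information:
P(barking | passing raccoon) = 0.92384·0.51 + 0.994669·0.49 = 0.471158 + 0.487388 = 0.958546
The intruder-present share is 0.994669·0.49 = 0.487388.
So P(intruder | barking, passing raccoon) = 0.487388/0.958546 ≈ 0.508.
The drop from 0.731 to 0.508 is the explaining-away (discounting) effect.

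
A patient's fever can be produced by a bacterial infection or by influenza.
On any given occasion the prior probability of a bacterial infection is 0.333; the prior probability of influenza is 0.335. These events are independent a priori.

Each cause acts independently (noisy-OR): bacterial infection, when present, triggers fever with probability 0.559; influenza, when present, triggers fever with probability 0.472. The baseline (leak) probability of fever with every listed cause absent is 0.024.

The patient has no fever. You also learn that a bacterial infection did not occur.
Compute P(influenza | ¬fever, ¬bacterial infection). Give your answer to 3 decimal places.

P(influenza | ¬fever, ¬bacterial infection) ≈ 0.210

Under noisy-OR, P(fever | causes) = 1 − (1−0.024)·∏(1−qᵢ) over the active causes.
Numerator (weight on configurations with influenza): 0.515328×0.335 = 0.172635
Normalizer over all consistent configurations: 0.976×0.665 + 0.515328×0.335 = 0.821675
Posterior = 0.172635 / 0.821675 ≈ 0.210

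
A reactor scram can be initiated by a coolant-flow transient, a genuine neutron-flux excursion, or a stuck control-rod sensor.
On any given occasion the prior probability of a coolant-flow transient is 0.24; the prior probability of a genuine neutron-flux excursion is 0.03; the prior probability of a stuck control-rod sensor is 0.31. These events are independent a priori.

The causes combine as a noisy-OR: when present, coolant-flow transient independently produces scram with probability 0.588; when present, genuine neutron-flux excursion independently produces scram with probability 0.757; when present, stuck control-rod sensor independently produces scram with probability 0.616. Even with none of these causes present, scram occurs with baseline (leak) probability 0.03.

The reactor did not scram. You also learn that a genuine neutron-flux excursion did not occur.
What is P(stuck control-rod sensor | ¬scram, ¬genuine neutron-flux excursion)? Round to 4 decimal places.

P(stuck control-rod sensor | ¬scram, ¬genuine neutron-flux excursion) ≈ 0.1471

Under noisy-OR, P(scram | causes) = 1 − (1−0.03)·∏(1−qᵢ) over the active causes.
Numerator (weight on configurations with stuck control-rod sensor): 0.087756 + 0.011418 = 0.099174
Normalizer over all consistent configurations: 0.97×0.76×0.69 + 0.37248×0.76×0.31 + 0.39964×0.24×0.69 + 0.153462×0.24×0.31 = 0.674022
P(stuck control-rod sensor | ¬scram, ¬genuine neutron-flux excursion) = 0.099174/0.674022 ≈ 0.1471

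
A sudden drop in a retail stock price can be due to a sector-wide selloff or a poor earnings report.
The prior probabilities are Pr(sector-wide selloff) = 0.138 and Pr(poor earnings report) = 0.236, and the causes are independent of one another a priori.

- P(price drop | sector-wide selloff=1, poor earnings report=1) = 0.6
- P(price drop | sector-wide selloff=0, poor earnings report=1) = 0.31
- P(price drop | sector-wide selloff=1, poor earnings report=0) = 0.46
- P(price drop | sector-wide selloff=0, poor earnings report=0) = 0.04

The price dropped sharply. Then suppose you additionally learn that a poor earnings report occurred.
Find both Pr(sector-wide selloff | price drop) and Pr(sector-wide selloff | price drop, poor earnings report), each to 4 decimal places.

Weight on sector-wide selloff=true, given the evidence: 0.048499 + 0.019541 = 0.068040
Denominator P(price drop): 0.04×0.862×0.764 + 0.31×0.862×0.236 + 0.46×0.138×0.764 + 0.6×0.138×0.236 = 0.157447
Posterior = 0.068040 / 0.157447 ≈ 0.4321

Now also conditioning on poor earnings report=true:
P(price drop | poor earnings report) = 0.31·0.862 + 0.6·0.138 = 0.267220 + 0.082800 = 0.350020
Restricting to configurations with sector-wide selloff present: 0.6·0.138 = 0.082800.
P(sector-wide selloff | price drop, poor earnings report) = 0.082800 / 0.350020 ≈ 0.2366
— poor earnings report explains away the evidence for sector-wide selloff.

Pr(sector-wide selloff | price drop) ≈ 0.4321; Pr(sector-wide selloff | price drop, poor earnings report) ≈ 0.2366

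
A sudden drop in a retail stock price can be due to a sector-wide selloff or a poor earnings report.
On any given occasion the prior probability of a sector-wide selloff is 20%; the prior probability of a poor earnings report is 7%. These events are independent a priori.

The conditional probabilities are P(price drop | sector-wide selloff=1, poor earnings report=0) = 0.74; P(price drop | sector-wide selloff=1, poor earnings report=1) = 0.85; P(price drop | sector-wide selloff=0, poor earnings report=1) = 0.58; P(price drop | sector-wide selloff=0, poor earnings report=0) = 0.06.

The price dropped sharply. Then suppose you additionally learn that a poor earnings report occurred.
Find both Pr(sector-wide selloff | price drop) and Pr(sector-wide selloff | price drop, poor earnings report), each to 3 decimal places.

Pr(sector-wide selloff | price drop) ≈ 0.660; Pr(sector-wide selloff | price drop, poor earnings report) ≈ 0.268

By total probability over the 4 (sector-wide selloff, poor earnings report) configurations:
  P(price drop) = 0.06*0.8*0.93 + 0.58*0.8*0.07 + 0.74*0.2*0.93 + 0.85*0.2*0.07
        = 0.044640 + 0.032480 + 0.137640 + 0.011900 = 0.226660
Configurations with sector-wide selloff contribute 0.149540, so
  P(sector-wide selloff | price drop) = 0.149540 / 0.226660 ≈ 0.660

With the extra evidence:
P(price drop | poor earnings report) = 0.58×0.8 + 0.85×0.2 = 0.464000 + 0.170000 = 0.634000
Of this, 0.170000 comes from 0.85×0.2 (the sector-wide selloff=true cases).
P(sector-wide selloff | price drop, poor earnings report) = 0.170000 / 0.634000 ≈ 0.268
Conditioning on poor earnings report lowers the posterior on sector-wide selloff: the classic explaining-away effect in a common-effect structure.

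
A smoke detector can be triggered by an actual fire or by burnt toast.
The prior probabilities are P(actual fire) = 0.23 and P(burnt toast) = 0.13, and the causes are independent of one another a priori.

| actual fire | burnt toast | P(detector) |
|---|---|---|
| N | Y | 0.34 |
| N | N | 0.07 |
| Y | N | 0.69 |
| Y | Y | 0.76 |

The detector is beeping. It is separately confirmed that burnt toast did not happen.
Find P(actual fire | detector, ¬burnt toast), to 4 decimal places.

P(actual fire | detector, ¬burnt toast) ≈ 0.7465

Numerator (weight on configurations with actual fire): 0.69×0.23 = 0.158700
The normalizing constant is 0.07×0.77 + 0.69×0.23 = 0.212600
P(actual fire | detector, ¬burnt toast) = 0.158700/0.212600 ≈ 0.7465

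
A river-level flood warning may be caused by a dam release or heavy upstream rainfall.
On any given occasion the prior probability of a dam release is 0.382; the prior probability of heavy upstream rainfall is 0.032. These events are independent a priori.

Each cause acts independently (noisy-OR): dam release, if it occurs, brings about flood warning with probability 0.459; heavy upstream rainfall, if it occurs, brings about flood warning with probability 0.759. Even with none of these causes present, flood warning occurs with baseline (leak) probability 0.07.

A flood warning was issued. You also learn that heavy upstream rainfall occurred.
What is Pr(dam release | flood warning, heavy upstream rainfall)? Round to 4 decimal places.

Pr(dam release | flood warning, heavy upstream rainfall) ≈ 0.4118

Under noisy-OR, P(flood warning | causes) = 1 − (1−0.07)·∏(1−qᵢ) over the active causes.
P(flood warning | heavy upstream rainfall) = 0.77587*0.618 + 0.878746*0.382 = 0.479488 + 0.335681 = 0.815169
The dam release-present share is 0.878746*0.382 = 0.335681.
Hence the posterior is 0.335681/0.815169 ≈ 0.4118.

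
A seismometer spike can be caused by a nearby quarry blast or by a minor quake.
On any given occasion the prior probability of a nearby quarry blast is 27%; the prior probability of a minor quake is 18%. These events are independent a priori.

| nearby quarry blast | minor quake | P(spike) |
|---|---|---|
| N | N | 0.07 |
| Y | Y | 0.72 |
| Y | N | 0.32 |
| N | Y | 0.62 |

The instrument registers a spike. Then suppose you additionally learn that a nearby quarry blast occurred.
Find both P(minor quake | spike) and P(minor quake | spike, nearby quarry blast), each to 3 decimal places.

P(minor quake | spike) ≈ 0.508; P(minor quake | spike, nearby quarry blast) ≈ 0.331

By total probability over the 4 (nearby quarry blast, minor quake) configurations:
  P(spike) = 0.07*0.73*0.82 + 0.62*0.73*0.18 + 0.32*0.27*0.82 + 0.72*0.27*0.18
        = 0.041902 + 0.081468 + 0.070848 + 0.034992 = 0.229210
The terms with minor quake present sum to 0.116460, so
  P(minor quake | spike) = 0.116460 / 0.229210 ≈ 0.508

Now condition on the additional information:
Sum P(spike|·) weighted by the priors over both values of minor quake:
  P(spike | nearby quarry blast) = 0.32*0.82 + 0.72*0.18
        = 0.262400 + 0.129600 = 0.392000
Keeping only the minor quake-present terms gives 0.129600, so
  P(minor quake | spike, nearby quarry blast) = 0.129600 / 0.392000 ≈ 0.331
Conditioning on nearby quarry blast lowers the posterior on minor quake: the classic explaining-away effect in a common-effect structure.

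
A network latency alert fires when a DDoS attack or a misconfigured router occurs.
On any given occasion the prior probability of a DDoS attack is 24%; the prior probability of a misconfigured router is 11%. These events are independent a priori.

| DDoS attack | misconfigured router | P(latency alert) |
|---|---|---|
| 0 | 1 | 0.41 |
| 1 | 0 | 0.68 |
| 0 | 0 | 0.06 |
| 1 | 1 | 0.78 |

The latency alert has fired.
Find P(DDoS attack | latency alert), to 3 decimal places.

P(DDoS attack | latency alert) ≈ 0.689

For the numerator, keep only DDoS attack=true terms: 0.145248 + 0.020592 = 0.165840
Denominator P(latency alert): 0.06×0.76×0.89 + 0.41×0.76×0.11 + 0.68×0.24×0.89 + 0.78×0.24×0.11 = 0.240700
Posterior = 0.165840 / 0.240700 ≈ 0.689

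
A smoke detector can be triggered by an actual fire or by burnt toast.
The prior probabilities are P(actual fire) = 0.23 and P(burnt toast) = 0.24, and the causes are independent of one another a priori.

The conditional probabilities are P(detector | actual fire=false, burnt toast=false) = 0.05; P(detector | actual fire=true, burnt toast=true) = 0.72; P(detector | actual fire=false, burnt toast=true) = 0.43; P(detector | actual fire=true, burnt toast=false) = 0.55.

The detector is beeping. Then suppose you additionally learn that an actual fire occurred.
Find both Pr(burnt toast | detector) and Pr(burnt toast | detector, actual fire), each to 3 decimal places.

Pr(burnt toast | detector) ≈ 0.487; Pr(burnt toast | detector, actual fire) ≈ 0.292

Enumerate the 4 (actual fire, burnt toast) configurations and weight by the priors:
  P(detector) = 0.05·0.77·0.76 + 0.43·0.77·0.24 + 0.55·0.23·0.76 + 0.72·0.23·0.24
        = 0.029260 + 0.079464 + 0.096140 + 0.039744 = 0.244608
Keeping only the burnt toast-present terms gives 0.119208, so
  P(burnt toast | detector) = 0.119208 / 0.244608 ≈ 0.487

Now condition on the additional information:
Numerator (weight on configurations with burnt toast): 0.72×0.24 = 0.172800
Normalizer over all consistent configurations: 0.55×0.76 + 0.72×0.24 = 0.590800
P(burnt toast | detector, actual fire) = 0.172800/0.590800 ≈ 0.292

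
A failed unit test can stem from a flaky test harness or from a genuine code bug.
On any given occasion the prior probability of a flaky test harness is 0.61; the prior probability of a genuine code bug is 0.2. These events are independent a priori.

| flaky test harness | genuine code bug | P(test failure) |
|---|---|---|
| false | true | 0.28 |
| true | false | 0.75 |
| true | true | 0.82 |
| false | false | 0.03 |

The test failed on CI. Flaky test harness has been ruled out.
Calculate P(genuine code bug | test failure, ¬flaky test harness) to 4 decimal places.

P(test failure | ¬flaky test harness) = 0.03*0.8 + 0.28*0.2 = 0.024000 + 0.056000 = 0.080000
Of this, 0.056000 comes from 0.28*0.2 (the genuine code bug=true cases).
So P(genuine code bug | test failure, ¬flaky test harness) = 0.056000/0.080000 ≈ 0.7000.

P(genuine code bug | test failure, ¬flaky test harness) ≈ 0.7000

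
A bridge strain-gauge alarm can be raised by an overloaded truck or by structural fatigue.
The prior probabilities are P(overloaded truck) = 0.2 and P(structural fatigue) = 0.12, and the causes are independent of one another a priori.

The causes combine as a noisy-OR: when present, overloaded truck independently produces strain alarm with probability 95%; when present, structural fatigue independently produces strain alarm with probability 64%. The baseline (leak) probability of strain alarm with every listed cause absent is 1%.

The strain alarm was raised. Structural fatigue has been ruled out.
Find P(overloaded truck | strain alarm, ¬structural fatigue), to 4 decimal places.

Under noisy-OR, P(strain alarm | causes) = 1 − (1−0.01)·∏(1−qᵢ) over the active causes.
P(strain alarm | ¬structural fatigue) = 0.01·0.8 + 0.9505·0.2 = 0.008000 + 0.190100 = 0.198100
Of this, 0.190100 comes from 0.9505·0.2 (the overloaded truck=true cases).
Hence the posterior is 0.190100/0.198100 ≈ 0.9596.

P(overloaded truck | strain alarm, ¬structural fatigue) ≈ 0.9596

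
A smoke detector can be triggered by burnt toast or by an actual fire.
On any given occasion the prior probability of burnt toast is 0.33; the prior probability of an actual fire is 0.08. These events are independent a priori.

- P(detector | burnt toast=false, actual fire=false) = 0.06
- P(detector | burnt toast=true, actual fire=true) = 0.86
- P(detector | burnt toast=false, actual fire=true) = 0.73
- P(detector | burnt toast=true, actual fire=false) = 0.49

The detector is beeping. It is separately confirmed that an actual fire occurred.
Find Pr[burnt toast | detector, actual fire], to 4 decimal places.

Pr[burnt toast | detector, actual fire] ≈ 0.3672

Sum P(detector|·) weighted by the priors over both values of burnt toast:
  P(detector | actual fire) = 0.73×0.67 + 0.86×0.33
        = 0.489100 + 0.283800 = 0.772900
The terms with burnt toast present sum to 0.283800, so
  P(burnt toast | detector, actual fire) = 0.283800 / 0.772900 ≈ 0.3672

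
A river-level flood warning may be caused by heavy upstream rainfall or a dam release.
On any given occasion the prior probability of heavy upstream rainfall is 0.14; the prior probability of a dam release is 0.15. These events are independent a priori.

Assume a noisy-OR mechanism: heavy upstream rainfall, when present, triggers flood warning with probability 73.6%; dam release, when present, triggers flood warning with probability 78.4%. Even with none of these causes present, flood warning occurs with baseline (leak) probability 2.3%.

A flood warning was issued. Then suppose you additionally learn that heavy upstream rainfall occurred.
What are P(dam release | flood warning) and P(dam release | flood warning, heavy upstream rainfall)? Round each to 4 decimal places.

P(dam release | flood warning) ≈ 0.5364; P(dam release | flood warning, heavy upstream rainfall) ≈ 0.1834

Under noisy-OR, P(flood warning | causes) = 1 − (1−0.023)·∏(1−qᵢ) over the active causes.
By total probability over the 4 (heavy upstream rainfall, dam release) configurations:
  P(flood warning) = 0.023×0.86×0.85 + 0.788968×0.86×0.15 + 0.742072×0.14×0.85 + 0.944288×0.14×0.15
        = 0.016813 + 0.101777 + 0.088307 + 0.019830 = 0.226727
Configurations with dam release contribute 0.121607, so
  P(dam release | flood warning) = 0.121607 / 0.226727 ≈ 0.5364

Now condition on the additional information:
Weight on dam release=true, given the evidence: 0.944288·0.15 = 0.141643
The normalizing constant is 0.742072·0.85 + 0.944288·0.15 = 0.772404
P(dam release | flood warning, heavy upstream rainfall) = 0.141643/0.772404 ≈ 0.1834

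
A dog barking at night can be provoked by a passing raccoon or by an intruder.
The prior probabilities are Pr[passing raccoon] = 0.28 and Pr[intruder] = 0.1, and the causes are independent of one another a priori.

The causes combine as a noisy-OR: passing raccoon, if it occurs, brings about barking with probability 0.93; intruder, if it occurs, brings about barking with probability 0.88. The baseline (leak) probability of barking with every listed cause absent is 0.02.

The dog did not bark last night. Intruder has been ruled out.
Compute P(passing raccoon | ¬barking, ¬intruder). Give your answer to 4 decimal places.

Under noisy-OR, P(barking | causes) = 1 − (1−0.02)·∏(1−qᵢ) over the active causes.
Enumerate both values of passing raccoon and weight by the priors:
  P(¬barking | ¬intruder) = 0.98·0.72 + 0.0686·0.28
        = 0.705600 + 0.019208 = 0.724808
Configurations with passing raccoon contribute 0.019208, so
  P(passing raccoon | ¬barking, ¬intruder) = 0.019208 / 0.724808 ≈ 0.0265

P(passing raccoon | ¬barking, ¬intruder) ≈ 0.0265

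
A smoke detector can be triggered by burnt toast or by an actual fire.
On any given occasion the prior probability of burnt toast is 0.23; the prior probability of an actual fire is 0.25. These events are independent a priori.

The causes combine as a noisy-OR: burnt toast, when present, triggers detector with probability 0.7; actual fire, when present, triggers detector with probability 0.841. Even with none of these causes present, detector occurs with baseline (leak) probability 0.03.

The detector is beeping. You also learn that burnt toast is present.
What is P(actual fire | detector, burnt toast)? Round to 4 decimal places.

P(actual fire | detector, burnt toast) ≈ 0.3096

Under noisy-OR, P(detector | causes) = 1 − (1−0.03)·∏(1−qᵢ) over the active causes.
Weight on actual fire=true, given the evidence: 0.953731·0.25 = 0.238433
The normalizing constant is 0.709·0.75 + 0.953731·0.25 = 0.770183
P(actual fire | detector, burnt toast) = 0.238433/0.770183 ≈ 0.3096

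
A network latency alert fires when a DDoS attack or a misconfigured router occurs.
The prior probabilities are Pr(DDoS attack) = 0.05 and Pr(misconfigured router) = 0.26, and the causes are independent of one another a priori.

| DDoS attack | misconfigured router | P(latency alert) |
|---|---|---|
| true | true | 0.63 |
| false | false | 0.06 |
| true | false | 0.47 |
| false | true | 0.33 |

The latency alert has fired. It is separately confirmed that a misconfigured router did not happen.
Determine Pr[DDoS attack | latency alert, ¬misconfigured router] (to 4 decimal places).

Pr[DDoS attack | latency alert, ¬misconfigured router] ≈ 0.2919

Weight on DDoS attack=true, given the evidence: 0.47*0.05 = 0.023500
Normalizer over all consistent configurations: 0.06*0.95 + 0.47*0.05 = 0.080500
P(DDoS attack | latency alert, ¬misconfigured router) = 0.023500/0.080500 ≈ 0.2919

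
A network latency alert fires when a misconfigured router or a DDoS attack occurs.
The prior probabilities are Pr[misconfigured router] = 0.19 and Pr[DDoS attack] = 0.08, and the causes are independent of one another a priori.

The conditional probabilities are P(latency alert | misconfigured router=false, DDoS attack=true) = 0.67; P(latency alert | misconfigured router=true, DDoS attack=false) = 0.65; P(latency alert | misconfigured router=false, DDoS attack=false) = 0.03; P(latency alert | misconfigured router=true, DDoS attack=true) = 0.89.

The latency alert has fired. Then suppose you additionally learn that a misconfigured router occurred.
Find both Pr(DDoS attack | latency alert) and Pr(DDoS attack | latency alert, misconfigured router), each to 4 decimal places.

Pr(DDoS attack | latency alert) ≈ 0.2952; Pr(DDoS attack | latency alert, misconfigured router) ≈ 0.1064

Enumerate the 4 (misconfigured router, DDoS attack) configurations and weight by the priors:
  P(latency alert) = 0.03·0.81·0.92 + 0.67·0.81·0.08 + 0.65·0.19·0.92 + 0.89·0.19·0.08
        = 0.022356 + 0.043416 + 0.113620 + 0.013528 = 0.192920
The terms with DDoS attack present sum to 0.056944, so
  P(DDoS attack | latency alert) = 0.056944 / 0.192920 ≈ 0.2952

Now condition on the additional information:
Enumerate both values of DDoS attack and weight by the priors:
  P(latency alert | misconfigured router) = 0.65*0.92 + 0.89*0.08
        = 0.598000 + 0.071200 = 0.669200
The terms with DDoS attack present sum to 0.071200, so
  P(DDoS attack | latency alert, misconfigured router) = 0.071200 / 0.669200 ≈ 0.1064
The drop from 0.2952 to 0.1064 is the explaining-away (discounting) effect.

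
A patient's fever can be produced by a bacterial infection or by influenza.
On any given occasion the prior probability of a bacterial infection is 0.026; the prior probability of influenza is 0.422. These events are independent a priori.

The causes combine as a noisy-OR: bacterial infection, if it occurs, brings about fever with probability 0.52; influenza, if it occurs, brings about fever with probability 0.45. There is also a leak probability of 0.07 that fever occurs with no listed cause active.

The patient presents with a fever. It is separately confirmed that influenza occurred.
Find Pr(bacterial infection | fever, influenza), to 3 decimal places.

Under noisy-OR, P(fever | causes) = 1 − (1−0.07)·∏(1−qᵢ) over the active causes.
Numerator (weight on configurations with bacterial infection): 0.75448*0.026 = 0.019616
Normalizer over all consistent configurations: 0.4885*0.974 + 0.75448*0.026 = 0.495415
P(bacterial infection | fever, influenza) = 0.019616/0.495415 ≈ 0.040

Pr(bacterial infection | fever, influenza) ≈ 0.040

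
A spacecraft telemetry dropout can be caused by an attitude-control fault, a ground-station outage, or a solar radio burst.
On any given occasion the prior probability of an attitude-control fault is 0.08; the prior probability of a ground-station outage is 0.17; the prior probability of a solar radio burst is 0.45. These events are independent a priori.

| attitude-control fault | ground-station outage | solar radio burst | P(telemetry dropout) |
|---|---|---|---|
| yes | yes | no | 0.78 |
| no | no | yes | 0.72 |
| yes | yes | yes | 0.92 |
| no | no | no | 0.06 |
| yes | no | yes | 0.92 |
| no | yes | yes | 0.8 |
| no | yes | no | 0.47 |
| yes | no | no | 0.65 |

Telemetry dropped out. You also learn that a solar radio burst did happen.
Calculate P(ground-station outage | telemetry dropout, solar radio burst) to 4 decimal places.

P(ground-station outage | telemetry dropout, solar radio burst) ≈ 0.1839

Sum P(telemetry dropout|·) weighted by the priors over the 4 (attitude-control fault, ground-station outage) configurations:
  P(telemetry dropout | solar radio burst) = 0.72·0.92·0.83 + 0.8·0.92·0.17 + 0.92·0.08·0.83 + 0.92·0.08·0.17
        = 0.549792 + 0.125120 + 0.061088 + 0.012512 = 0.748512
The terms with ground-station outage present sum to 0.137632, so
  P(ground-station outage | telemetry dropout, solar radio burst) = 0.137632 / 0.748512 ≈ 0.1839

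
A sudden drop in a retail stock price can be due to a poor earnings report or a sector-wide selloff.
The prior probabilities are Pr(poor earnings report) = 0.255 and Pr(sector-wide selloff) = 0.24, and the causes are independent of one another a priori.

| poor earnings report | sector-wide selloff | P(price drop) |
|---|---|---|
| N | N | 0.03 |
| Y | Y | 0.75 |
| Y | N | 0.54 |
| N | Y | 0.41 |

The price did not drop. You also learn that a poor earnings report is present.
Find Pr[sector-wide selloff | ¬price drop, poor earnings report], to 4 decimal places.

P(¬price drop | poor earnings report) = 0.46*0.76 + 0.25*0.24 = 0.349600 + 0.060000 = 0.409600
Restricting to configurations with sector-wide selloff present: 0.25*0.24 = 0.060000.
P(sector-wide selloff | ¬price drop, poor earnings report) = 0.060000 / 0.409600 ≈ 0.1465

Pr[sector-wide selloff | ¬price drop, poor earnings report] ≈ 0.1465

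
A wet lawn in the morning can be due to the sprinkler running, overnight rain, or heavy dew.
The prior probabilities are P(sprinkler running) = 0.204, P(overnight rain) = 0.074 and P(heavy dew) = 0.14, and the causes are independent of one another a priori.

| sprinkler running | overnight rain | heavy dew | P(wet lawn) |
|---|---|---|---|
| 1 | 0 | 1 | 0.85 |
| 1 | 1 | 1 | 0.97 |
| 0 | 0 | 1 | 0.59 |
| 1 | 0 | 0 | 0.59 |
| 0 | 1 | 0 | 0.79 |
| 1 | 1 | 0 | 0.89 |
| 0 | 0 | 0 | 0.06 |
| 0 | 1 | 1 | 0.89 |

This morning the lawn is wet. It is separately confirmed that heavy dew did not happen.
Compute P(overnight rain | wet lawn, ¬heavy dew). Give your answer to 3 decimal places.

P(overnight rain | wet lawn, ¬heavy dew) ≈ 0.278

P(wet lawn | ¬heavy dew) = 0.06·0.796·0.926 + 0.79·0.796·0.074 + 0.59·0.204·0.926 + 0.89·0.204·0.074 = 0.044226 + 0.046534 + 0.111453 + 0.013435 = 0.215648
Of this, 0.059969 comes from 0.046534 + 0.013435 (the overnight rain=true cases).
So P(overnight rain | wet lawn, ¬heavy dew) = 0.059969/0.215648 ≈ 0.278.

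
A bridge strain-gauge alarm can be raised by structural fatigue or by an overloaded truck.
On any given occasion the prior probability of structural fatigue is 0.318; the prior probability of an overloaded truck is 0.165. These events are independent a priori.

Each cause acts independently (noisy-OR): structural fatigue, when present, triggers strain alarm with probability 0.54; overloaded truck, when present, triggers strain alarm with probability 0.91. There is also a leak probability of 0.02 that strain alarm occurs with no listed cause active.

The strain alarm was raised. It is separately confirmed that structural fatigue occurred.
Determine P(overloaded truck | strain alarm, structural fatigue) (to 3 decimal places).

Under noisy-OR, P(strain alarm | causes) = 1 − (1−0.02)·∏(1−qᵢ) over the active causes.
Sum P(strain alarm|·) weighted by the priors over both values of overloaded truck:
  P(strain alarm | structural fatigue) = 0.5492*0.835 + 0.959428*0.165
        = 0.458582 + 0.158306 = 0.616888
Configurations with overloaded truck contribute 0.158306, so
  P(overloaded truck | strain alarm, structural fatigue) = 0.158306 / 0.616888 ≈ 0.257

P(overloaded truck | strain alarm, structural fatigue) ≈ 0.257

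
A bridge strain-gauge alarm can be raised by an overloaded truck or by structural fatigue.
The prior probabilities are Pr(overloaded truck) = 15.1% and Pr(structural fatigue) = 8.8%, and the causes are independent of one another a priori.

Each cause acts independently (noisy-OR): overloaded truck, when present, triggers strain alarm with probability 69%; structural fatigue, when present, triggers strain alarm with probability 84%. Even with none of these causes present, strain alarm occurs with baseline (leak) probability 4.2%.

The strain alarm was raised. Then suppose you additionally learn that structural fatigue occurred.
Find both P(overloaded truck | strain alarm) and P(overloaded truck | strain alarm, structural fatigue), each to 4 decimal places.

P(overloaded truck | strain alarm) ≈ 0.5334; P(overloaded truck | strain alarm, structural fatigue) ≈ 0.1667

Under noisy-OR, P(strain alarm | causes) = 1 − (1−0.042)·∏(1−qᵢ) over the active causes.
P(strain alarm) = 0.042·0.849·0.912 + 0.84672·0.849·0.088 + 0.70302·0.151·0.912 + 0.952483·0.151·0.088 = 0.032520 + 0.063260 + 0.096814 + 0.012657 = 0.205251
Of this, 0.109471 comes from 0.096814 + 0.012657 (the overloaded truck=true cases).
P(overloaded truck | strain alarm) = 0.109471 / 0.205251 ≈ 0.5334

Now condition on the additional information:
Weight on overloaded truck=true, given the evidence: 0.952483×0.151 = 0.143825
The normalizing constant is 0.84672×0.849 + 0.952483×0.151 = 0.862690
P(overloaded truck | strain alarm, structural fatigue) = 0.143825/0.862690 ≈ 0.1667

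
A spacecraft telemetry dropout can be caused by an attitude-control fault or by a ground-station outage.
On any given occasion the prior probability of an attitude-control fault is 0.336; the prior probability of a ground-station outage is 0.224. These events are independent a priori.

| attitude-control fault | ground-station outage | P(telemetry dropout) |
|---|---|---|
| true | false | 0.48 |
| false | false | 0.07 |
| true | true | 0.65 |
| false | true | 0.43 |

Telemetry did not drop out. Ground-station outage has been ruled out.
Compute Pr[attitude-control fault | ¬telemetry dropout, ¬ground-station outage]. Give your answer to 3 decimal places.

Pr[attitude-control fault | ¬telemetry dropout, ¬ground-station outage] ≈ 0.221

For the numerator, keep only attitude-control fault=true terms: 0.52×0.336 = 0.174720
The normalizing constant is 0.93×0.664 + 0.52×0.336 = 0.792240
Posterior = 0.174720 / 0.792240 ≈ 0.221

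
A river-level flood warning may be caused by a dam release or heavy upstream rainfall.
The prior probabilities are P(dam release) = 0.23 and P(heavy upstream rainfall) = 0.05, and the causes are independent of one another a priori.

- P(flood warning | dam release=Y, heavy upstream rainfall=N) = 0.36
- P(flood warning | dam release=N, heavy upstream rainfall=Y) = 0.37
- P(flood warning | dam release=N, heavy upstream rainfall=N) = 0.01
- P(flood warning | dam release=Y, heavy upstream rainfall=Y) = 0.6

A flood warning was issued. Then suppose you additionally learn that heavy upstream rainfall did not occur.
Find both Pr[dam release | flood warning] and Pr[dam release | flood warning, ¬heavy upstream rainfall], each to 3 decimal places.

P(flood warning) = 0.01×0.77×0.95 + 0.37×0.77×0.05 + 0.36×0.23×0.95 + 0.6×0.23×0.05 = 0.007315 + 0.014245 + 0.078660 + 0.006900 = 0.107120
The dam release-present share is 0.078660 + 0.006900 = 0.085560.
P(dam release | flood warning) = 0.085560 / 0.107120 ≈ 0.799

With the extra evidence:
Enumerate both values of dam release and weight by the priors:
  P(flood warning | ¬heavy upstream rainfall) = 0.01·0.77 + 0.36·0.23
        = 0.007700 + 0.082800 = 0.090500
The terms with dam release present sum to 0.082800, so
  P(dam release | flood warning, ¬heavy upstream rainfall) = 0.082800 / 0.090500 ≈ 0.915
Ruling out heavy upstream rainfall raises the posterior on dam release — the flip side of explaining away.

Pr[dam release | flood warning] ≈ 0.799; Pr[dam release | flood warning, ¬heavy upstream rainfall] ≈ 0.915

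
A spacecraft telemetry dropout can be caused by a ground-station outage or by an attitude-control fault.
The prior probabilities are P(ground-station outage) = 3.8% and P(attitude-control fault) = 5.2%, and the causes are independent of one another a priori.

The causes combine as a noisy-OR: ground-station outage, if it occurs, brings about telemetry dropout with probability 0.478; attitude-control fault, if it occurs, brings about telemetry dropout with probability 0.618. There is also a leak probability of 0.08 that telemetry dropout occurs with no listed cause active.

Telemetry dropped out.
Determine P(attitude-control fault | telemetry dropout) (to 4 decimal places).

P(attitude-control fault | telemetry dropout) ≈ 0.2709

Under noisy-OR, P(telemetry dropout | causes) = 1 − (1−0.08)·∏(1−qᵢ) over the active causes.
Sum P(telemetry dropout|·) weighted by the priors over the 4 (ground-station outage, attitude-control fault) configurations:
  P(telemetry dropout) = 0.08*0.962*0.948 + 0.64856*0.962*0.052 + 0.51976*0.038*0.948 + 0.816548*0.038*0.052
        = 0.072958 + 0.032444 + 0.018724 + 0.001613 = 0.125739
Configurations with attitude-control fault contribute 0.034057, so
  P(attitude-control fault | telemetry dropout) = 0.034057 / 0.125739 ≈ 0.2709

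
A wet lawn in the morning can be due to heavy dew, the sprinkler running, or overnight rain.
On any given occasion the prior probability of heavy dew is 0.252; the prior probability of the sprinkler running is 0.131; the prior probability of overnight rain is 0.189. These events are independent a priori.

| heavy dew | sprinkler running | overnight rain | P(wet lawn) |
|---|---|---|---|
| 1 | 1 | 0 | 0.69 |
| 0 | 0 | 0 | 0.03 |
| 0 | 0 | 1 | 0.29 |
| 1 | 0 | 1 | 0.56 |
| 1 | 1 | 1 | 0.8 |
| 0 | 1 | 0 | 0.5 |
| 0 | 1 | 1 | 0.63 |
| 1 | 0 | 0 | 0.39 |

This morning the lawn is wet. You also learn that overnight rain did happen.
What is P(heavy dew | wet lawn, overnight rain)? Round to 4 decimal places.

By total probability over the 4 (heavy dew, sprinkler running) configurations:
  P(wet lawn | overnight rain) = 0.29·0.748·0.869 + 0.63·0.748·0.131 + 0.56·0.252·0.869 + 0.8·0.252·0.131
        = 0.188503 + 0.061732 + 0.122633 + 0.026410 = 0.399278
Keeping only the heavy dew-present terms gives 0.149043, so
  P(heavy dew | wet lawn, overnight rain) = 0.149043 / 0.399278 ≈ 0.3733

P(heavy dew | wet lawn, overnight rain) ≈ 0.3733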